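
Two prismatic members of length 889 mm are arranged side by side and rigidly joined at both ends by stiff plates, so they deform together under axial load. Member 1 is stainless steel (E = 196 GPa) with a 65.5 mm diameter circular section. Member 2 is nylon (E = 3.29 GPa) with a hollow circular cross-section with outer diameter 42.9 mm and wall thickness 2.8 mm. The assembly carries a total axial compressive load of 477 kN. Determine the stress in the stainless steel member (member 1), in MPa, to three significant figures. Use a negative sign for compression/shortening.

A_1 = 3370 mm².
A_2 = 352.7 mm².
Equal strain + equilibrium ⇒ each member carries load in proportion to AE: A₁E₁ = 660400000 N, A₂E₂ = 1161000 N, ΣAE = 661600000 N.
σ₁ = P·E₁/ΣAE = -477000·196000/661600000 = -141.3 MPa.

-141 MPa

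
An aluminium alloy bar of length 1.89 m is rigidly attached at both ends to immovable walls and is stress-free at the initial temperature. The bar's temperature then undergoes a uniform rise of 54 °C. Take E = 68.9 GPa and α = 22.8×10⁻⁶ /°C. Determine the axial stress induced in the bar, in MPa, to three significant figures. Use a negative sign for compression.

Free thermal expansion αLΔT = 22.8e-6 · 1890 · 54 = 2.327 mm.
The walls impose strain ε = −(2.327)/1890 = -1.2312e-03; σ = Eε = 68900 · -1.2312e-03 = -84.83 MPa.

-84.8 MPa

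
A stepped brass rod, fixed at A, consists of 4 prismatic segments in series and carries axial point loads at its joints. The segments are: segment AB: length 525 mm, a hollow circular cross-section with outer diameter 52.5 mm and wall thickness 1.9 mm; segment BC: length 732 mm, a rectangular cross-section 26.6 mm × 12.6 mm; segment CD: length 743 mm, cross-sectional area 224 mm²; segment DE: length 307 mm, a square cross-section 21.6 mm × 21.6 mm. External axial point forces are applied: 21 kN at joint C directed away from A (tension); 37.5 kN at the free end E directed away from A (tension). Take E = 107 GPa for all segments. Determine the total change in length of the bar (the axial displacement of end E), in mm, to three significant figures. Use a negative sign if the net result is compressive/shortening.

Internal axial forces (sectioning from the free end, tension +): N_DE = 37.5 kN, N_CD = 37.5 kN, N_BC = 58.5 kN, N_AB = 58.5 kN.
A_AB = 302 mm².
A_BC = 335.2 mm².
A_DE = 466.6 mm².
δ_AB = 58500·525/(302·107000) = 0.9503 mm
δ_BC = 58500·732/(335.2·107000) = 1.194 mm
δ_CD = 37500·743/(224·107000) = 1.162 mm
δ_DE = 37500·307/(466.6·107000) = 0.2306 mm
δ = Σδ_i = 3.538 mm.

3.54 mm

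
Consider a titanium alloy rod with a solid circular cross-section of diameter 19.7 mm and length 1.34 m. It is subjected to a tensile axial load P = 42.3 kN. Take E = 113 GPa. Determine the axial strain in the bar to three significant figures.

A = 304.8 mm².
σ = N/A = 138.8 MPa; ε = σ/E = 138.8/113000 = 1.228e-03.

0.00123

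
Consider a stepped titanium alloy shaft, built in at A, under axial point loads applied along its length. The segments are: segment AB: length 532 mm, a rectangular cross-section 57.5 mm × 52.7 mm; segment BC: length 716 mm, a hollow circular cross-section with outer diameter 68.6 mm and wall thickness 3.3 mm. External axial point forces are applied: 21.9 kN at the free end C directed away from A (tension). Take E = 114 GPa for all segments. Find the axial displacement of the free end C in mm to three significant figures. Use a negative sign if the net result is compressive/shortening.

0.237 mm

Internal axial forces (sectioning from the free end, tension +): N_BC = 21.9 kN, N_AB = 21.9 kN.
A_AB = 3030 mm².
A_BC = 677 mm².
δ_AB = 21900·532/(3030·114000) = 0.03373 mm
δ_BC = 21900·716/(677·114000) = 0.2032 mm
δ = Σδ_i = 0.2369 mm.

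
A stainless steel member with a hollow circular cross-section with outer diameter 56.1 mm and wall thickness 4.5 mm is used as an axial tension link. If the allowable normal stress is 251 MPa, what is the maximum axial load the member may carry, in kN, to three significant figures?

183 kN

A = 729.5 mm².
P_max = σ_allow · A = 251 · 729.5 = 183100 N = 183.1 kN.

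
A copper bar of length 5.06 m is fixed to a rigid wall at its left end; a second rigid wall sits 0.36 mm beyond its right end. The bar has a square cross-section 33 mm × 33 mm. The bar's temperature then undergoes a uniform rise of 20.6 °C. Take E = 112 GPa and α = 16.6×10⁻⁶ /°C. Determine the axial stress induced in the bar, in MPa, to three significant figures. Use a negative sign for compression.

Free thermal expansion αLΔT = 16.6e-6 · 5060 · 20.6 = 1.73 mm.
The walls engage after the gap closes; constrained expansion = 1.73 − 0.36 = 1.37 mm.
The walls impose strain ε = −(1.37)/5060 = -2.7081e-04; σ = Eε = 112000 · -2.7081e-04 = -30.33 MPa.

-30.3 MPa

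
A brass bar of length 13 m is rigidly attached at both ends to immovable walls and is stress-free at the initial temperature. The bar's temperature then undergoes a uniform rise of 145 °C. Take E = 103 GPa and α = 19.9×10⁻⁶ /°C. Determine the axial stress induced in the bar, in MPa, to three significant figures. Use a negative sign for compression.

-297 MPa

Free thermal expansion αLΔT = 19.9e-6 · 13000 · 145 = 37.51 mm.
The walls impose strain ε = −(37.51)/13000 = -2.8855e-03; σ = Eε = 103000 · -2.8855e-03 = -297.2 MPa.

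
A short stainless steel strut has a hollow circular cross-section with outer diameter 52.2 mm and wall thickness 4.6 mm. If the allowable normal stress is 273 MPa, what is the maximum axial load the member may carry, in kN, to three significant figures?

A = 687.9 mm².
P_max = σ_allow · A = 273 · 687.9 = 187800 N = 187.8 kN.

188 kN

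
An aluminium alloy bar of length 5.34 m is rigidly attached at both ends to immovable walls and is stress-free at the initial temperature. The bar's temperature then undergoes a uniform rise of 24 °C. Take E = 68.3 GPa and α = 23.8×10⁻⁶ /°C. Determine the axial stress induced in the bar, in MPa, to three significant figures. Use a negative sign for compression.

-39.0 MPa

Free thermal expansion αLΔT = 23.8e-6 · 5340 · 24 = 3.05 mm.
The walls impose strain ε = −(3.05)/5340 = -5.7120e-04; σ = Eε = 68300 · -5.7120e-04 = -39.01 MPa.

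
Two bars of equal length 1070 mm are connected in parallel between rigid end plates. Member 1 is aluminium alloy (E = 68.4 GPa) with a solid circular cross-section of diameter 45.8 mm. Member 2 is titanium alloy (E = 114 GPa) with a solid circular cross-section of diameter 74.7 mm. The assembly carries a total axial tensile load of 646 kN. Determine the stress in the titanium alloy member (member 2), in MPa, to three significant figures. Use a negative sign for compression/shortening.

A_1 = 1647 mm².
A_2 = 4383 mm².
Equal strain + equilibrium ⇒ each member carries load in proportion to AE: A₁E₁ = 112700000 N, A₂E₂ = 499600000 N, ΣAE = 612300000 N.
σ₂ = P·E₂/ΣAE = 646000·114000/612300000 = 120.3 MPa.

120 MPa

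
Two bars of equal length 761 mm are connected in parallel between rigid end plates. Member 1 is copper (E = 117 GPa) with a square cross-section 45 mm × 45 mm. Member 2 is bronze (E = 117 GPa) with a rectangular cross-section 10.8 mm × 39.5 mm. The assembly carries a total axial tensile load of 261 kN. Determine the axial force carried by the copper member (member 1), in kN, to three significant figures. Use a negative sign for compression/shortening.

216 kN

A_1 = 2025 mm².
A_2 = 426.6 mm².
Equal strain + equilibrium ⇒ each member carries load in proportion to AE: A₁E₁ = 236900000 N, A₂E₂ = 49910000 N, ΣAE = 286800000 N.
F₁ = P·A₁E₁/ΣAE = 261000·236900000/286800000 = 215600 N.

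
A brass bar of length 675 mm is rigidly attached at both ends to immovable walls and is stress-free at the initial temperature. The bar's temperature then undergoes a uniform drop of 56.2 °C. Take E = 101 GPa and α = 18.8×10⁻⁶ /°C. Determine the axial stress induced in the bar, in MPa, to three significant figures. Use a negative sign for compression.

Free thermal expansion αLΔT = 18.8e-6 · 675 · -56.2 = -0.7132 mm.
The walls impose strain ε = −(-0.7132)/675 = 1.0566e-03; σ = Eε = 101000 · 1.0566e-03 = 106.7 MPa.

107 MPa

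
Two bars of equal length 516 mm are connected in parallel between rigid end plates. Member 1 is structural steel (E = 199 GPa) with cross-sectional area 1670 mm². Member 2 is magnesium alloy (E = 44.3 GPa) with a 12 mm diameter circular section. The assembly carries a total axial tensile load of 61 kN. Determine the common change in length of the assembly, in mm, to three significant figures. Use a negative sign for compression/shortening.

0.0933 mm

A_2 = 113.1 mm².
Equal strain + equilibrium ⇒ each member carries load in proportion to AE: A₁E₁ = 332300000 N, A₂E₂ = 5010000 N, ΣAE = 337300000 N.
δ = PL/ΣAE = 61000·516/337300000 = 0.09331 mm.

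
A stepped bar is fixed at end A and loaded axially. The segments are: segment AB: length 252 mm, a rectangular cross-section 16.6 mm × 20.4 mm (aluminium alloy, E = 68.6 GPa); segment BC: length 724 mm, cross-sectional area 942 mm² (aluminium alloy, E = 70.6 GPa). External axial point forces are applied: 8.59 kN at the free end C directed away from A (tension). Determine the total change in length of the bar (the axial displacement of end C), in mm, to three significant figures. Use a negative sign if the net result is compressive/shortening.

Internal axial forces (sectioning from the free end, tension +): N_BC = 8.59 kN, N_AB = 8.59 kN.
A_AB = 338.6 mm².
δ_AB = 8590·252/(338.6·68600) = 0.09318 mm
δ_BC = 8590·724/(942·70600) = 0.09351 mm
δ = Σδ_i = 0.1867 mm.

0.187 mm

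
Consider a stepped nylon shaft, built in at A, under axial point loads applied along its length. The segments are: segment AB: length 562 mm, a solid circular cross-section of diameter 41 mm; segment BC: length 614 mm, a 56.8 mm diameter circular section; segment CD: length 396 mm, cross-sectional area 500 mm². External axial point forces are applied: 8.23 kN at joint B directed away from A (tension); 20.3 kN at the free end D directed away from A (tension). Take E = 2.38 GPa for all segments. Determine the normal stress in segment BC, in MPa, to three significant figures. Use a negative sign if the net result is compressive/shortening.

Internal axial forces (sectioning from the free end, tension +): N_CD = 20.3 kN, N_BC = 20.3 kN, N_AB = 28.53 kN.
A_BC = 2534 mm².
σ_BC = N_BC/A_BC = 20300/2534 = 8.011 MPa.

8.01 MPa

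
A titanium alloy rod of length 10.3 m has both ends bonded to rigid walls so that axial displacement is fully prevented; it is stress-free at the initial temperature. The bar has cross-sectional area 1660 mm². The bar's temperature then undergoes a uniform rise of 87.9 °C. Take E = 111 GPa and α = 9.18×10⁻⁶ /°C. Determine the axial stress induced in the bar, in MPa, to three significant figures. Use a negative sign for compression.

Free thermal expansion αLΔT = 9.18e-6 · 10300 · 87.9 = 8.311 mm.
The walls impose strain ε = −(8.311)/10300 = -8.0692e-04; σ = Eε = 111000 · -8.0692e-04 = -89.57 MPa.

-89.6 MPa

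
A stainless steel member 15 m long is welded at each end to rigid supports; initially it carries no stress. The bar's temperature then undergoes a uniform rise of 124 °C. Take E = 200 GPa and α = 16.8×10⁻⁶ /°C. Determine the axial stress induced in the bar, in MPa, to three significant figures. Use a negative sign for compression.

-417 MPa

Free thermal expansion αLΔT = 16.8e-6 · 15000 · 124 = 31.25 mm.
The walls impose strain ε = −(31.25)/15000 = -2.0832e-03; σ = Eε = 200000 · -2.0832e-03 = -416.6 MPa.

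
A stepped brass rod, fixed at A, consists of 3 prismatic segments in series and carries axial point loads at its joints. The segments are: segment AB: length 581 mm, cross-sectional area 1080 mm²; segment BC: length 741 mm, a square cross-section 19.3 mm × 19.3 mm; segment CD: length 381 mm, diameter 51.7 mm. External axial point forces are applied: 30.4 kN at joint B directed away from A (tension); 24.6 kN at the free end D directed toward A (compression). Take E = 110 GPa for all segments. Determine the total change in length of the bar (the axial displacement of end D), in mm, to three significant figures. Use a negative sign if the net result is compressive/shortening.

Internal axial forces (sectioning from the free end, tension +): N_CD = -24.6 kN, N_BC = -24.6 kN, N_AB = 5.8 kN.
A_BC = 372.5 mm².
A_CD = 2099 mm².
δ_AB = 5800·581/(1080·110000) = 0.02837 mm
δ_BC = -24600·741/(372.5·110000) = -0.4449 mm
δ_CD = -24600·381/(2099·110000) = -0.04059 mm
δ = Σδ_i = -0.4571 mm.

-0.457 mm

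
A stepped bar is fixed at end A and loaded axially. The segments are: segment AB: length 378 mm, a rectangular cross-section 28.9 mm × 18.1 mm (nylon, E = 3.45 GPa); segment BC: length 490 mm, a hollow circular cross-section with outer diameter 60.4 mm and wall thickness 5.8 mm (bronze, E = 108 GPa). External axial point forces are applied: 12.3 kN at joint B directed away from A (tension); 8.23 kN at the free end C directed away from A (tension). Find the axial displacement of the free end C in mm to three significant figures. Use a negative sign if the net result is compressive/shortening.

Internal axial forces (sectioning from the free end, tension +): N_BC = 8.23 kN, N_AB = 20.53 kN.
A_AB = 523.1 mm².
A_BC = 994.9 mm².
δ_AB = 20530·378/(523.1·3450) = 4.3 mm
δ_BC = 8230·490/(994.9·108000) = 0.03753 mm
δ = Σδ_i = 4.338 mm.

4.34 mm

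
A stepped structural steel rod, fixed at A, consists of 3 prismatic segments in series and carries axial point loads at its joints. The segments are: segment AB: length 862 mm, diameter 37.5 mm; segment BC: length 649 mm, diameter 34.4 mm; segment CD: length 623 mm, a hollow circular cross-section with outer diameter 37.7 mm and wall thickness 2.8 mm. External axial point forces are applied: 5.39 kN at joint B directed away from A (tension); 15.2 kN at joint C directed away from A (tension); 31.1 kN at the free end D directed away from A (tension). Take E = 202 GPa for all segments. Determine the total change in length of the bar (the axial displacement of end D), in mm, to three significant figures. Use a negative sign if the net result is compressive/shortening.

0.672 mm

Internal axial forces (sectioning from the free end, tension +): N_CD = 31.1 kN, N_BC = 46.3 kN, N_AB = 51.69 kN.
A_AB = 1104 mm².
A_BC = 929.4 mm².
A_CD = 307 mm².
δ_AB = 51690·862/(1104·202000) = 0.1997 mm
δ_BC = 46300·649/(929.4·202000) = 0.1601 mm
δ_CD = 31100·623/(307·202000) = 0.3124 mm
δ = Σδ_i = 0.6722 mm.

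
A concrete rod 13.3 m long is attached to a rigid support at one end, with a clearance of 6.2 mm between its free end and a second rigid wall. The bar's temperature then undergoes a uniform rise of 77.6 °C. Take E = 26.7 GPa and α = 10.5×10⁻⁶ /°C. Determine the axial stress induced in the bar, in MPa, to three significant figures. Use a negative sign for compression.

Free thermal expansion αLΔT = 10.5e-6 · 13300 · 77.6 = 10.84 mm.
The walls engage after the gap closes; constrained expansion = 10.84 − 6.2 = 4.637 mm.
The walls impose strain ε = −(4.637)/13300 = -3.4863e-04; σ = Eε = 26700 · -3.4863e-04 = -9.309 MPa.

-9.31 MPa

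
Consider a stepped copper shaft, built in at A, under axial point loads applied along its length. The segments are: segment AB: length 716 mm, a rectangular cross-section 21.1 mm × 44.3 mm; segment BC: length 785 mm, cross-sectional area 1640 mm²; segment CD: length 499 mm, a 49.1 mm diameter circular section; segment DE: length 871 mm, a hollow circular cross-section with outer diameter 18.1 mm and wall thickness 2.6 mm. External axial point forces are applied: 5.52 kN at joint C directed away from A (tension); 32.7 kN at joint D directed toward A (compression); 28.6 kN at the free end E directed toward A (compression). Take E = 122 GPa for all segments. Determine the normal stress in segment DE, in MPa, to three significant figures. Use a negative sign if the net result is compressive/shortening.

-226 MPa

Internal axial forces (sectioning from the free end, tension +): N_DE = -28.6 kN, N_CD = -61.3 kN, N_BC = -55.78 kN, N_AB = -55.78 kN.
A_DE = 126.6 mm².
σ_DE = N_DE/A_DE = -28600/126.6 = -225.9 MPa.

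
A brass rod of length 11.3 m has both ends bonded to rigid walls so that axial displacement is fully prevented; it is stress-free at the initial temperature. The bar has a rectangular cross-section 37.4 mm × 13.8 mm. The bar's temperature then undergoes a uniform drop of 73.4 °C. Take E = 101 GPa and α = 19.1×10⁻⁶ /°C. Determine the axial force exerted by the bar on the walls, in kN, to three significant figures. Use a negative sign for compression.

73.1 kN

Free thermal expansion αLΔT = 19.1e-6 · 11300 · -73.4 = -15.84 mm.
The walls impose strain ε = −(-15.84)/11300 = 1.4019e-03; σ = Eε = 101000 · 1.4019e-03 = 141.6 MPa.
Wall reaction R = σ·A = 141.6·516.1 = 73080 N = 73.08 kN.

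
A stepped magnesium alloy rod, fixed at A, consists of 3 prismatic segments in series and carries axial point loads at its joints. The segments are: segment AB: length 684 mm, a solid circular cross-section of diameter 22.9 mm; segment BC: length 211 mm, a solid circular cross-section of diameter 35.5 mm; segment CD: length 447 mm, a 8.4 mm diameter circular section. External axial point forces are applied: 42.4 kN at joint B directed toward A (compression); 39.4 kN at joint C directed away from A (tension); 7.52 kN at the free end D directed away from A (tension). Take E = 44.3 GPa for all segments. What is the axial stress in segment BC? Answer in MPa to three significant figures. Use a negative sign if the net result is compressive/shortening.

47.4 MPa

Internal axial forces (sectioning from the free end, tension +): N_CD = 7.52 kN, N_BC = 46.92 kN, N_AB = 4.52 kN.
A_BC = 989.8 mm².
σ_BC = N_BC/A_BC = 46920/989.8 = 47.4 MPa.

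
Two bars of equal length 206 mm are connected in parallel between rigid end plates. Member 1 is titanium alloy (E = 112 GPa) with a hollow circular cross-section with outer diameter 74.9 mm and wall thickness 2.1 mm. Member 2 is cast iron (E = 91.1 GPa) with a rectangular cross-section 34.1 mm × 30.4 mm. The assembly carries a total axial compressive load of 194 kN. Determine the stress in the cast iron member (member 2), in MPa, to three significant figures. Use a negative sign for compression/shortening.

A_1 = 480.3 mm².
A_2 = 1037 mm².
Equal strain + equilibrium ⇒ each member carries load in proportion to AE: A₁E₁ = 53790000 N, A₂E₂ = 94440000 N, ΣAE = 148200000 N.
σ₂ = P·E₂/ΣAE = -194000·91100/148200000 = -119.2 MPa.

-119 MPa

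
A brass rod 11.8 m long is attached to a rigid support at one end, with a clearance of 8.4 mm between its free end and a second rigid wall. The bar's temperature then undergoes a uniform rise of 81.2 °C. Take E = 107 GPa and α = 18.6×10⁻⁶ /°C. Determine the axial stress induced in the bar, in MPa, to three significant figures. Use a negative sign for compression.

-85.4 MPa

Free thermal expansion αLΔT = 18.6e-6 · 11800 · 81.2 = 17.82 mm.
The walls engage after the gap closes; constrained expansion = 17.82 − 8.4 = 9.422 mm.
The walls impose strain ε = −(9.422)/11800 = -7.9846e-04; σ = Eε = 107000 · -7.9846e-04 = -85.43 MPa.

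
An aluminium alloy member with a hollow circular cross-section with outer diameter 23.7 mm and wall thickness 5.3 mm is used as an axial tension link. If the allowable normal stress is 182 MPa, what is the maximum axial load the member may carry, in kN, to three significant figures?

55.8 kN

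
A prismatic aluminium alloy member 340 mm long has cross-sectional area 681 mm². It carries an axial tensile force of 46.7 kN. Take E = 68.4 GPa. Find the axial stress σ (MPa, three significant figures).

68.6 MPa

σ = N/A = 46700/681 = 68.58 MPa.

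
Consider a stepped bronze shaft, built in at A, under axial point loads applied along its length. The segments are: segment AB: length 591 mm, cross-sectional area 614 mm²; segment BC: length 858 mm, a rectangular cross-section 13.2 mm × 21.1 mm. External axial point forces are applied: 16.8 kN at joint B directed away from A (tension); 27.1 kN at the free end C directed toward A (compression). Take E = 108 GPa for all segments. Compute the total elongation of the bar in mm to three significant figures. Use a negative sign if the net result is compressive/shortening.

-0.865 mm

Internal axial forces (sectioning from the free end, tension +): N_BC = -27.1 kN, N_AB = -10.3 kN.
A_BC = 278.5 mm².
δ_AB = -10300·591/(614·108000) = -0.0918 mm
δ_BC = -27100·858/(278.5·108000) = -0.773 mm
δ = Σδ_i = -0.8648 mm.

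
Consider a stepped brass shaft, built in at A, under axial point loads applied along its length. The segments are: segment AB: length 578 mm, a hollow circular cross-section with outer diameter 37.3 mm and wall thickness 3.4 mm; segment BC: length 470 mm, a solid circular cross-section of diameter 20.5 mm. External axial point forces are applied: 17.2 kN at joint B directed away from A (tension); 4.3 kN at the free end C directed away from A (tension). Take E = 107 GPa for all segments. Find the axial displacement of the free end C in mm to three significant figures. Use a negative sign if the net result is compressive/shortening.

0.378 mm

Internal axial forces (sectioning from the free end, tension +): N_BC = 4.3 kN, N_AB = 21.5 kN.
A_AB = 362.1 mm².
A_BC = 330.1 mm².
δ_AB = 21500·578/(362.1·107000) = 0.3207 mm
δ_BC = 4300·470/(330.1·107000) = 0.05722 mm
δ = Σδ_i = 0.378 mm.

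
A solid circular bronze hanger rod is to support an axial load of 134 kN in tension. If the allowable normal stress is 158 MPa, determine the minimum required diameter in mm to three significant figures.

32.9 mm

Required area A ≥ P/σ_allow = 134000/158 = 848.1 mm².
For a solid circular section, d ≥ √(4A/π) = 32.86 mm.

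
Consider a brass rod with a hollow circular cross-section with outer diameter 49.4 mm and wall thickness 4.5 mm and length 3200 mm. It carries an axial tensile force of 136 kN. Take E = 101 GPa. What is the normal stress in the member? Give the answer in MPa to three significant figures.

214 MPa

A = 634.8 mm².
σ = N/A = 136000/634.8 = 214.3 MPa.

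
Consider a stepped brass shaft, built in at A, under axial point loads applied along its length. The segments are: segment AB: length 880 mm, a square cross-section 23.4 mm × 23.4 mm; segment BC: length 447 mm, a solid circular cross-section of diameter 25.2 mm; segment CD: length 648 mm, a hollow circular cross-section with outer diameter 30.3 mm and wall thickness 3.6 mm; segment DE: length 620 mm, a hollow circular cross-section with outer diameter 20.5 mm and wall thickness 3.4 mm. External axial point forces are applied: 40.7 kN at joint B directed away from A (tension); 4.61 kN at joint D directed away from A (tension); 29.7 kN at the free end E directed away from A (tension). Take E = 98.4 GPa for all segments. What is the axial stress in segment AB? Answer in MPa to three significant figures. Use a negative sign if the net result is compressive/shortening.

Internal axial forces (sectioning from the free end, tension +): N_DE = 29.7 kN, N_CD = 34.31 kN, N_BC = 34.31 kN, N_AB = 75.01 kN.
A_AB = 547.6 mm².
σ_AB = N_AB/A_AB = 75010/547.6 = 137 MPa.

137 MPa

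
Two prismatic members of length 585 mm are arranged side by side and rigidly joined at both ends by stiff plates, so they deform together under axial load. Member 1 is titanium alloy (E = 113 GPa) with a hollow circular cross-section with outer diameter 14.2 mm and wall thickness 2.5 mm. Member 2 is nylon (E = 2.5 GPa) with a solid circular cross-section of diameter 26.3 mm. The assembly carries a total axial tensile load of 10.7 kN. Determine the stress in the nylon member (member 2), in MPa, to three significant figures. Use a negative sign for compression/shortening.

2.28 MPa

A_1 = 91.89 mm².
A_2 = 543.3 mm².
Equal strain + equilibrium ⇒ each member carries load in proportion to AE: A₁E₁ = 10380000 N, A₂E₂ = 1358000 N, ΣAE = 11740000 N.
σ₂ = P·E₂/ΣAE = 10700·2500/11740000 = 2.278 MPa.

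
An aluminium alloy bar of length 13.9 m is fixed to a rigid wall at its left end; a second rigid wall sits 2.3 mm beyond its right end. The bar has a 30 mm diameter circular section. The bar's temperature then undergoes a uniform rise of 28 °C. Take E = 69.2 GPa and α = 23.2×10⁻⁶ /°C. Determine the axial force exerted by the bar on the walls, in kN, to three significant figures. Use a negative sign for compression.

-23.7 kN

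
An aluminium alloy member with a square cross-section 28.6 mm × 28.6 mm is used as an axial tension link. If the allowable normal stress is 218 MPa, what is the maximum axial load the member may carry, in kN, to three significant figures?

178 kN

A = 818 mm².
P_max = σ_allow · A = 218 · 818 = 178300 N = 178.3 kN.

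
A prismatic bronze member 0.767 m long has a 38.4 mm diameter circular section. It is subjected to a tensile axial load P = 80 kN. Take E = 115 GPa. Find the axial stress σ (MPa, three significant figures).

A = 1158 mm².
σ = N/A = 80000/1158 = 69.08 MPa.

69.1 MPa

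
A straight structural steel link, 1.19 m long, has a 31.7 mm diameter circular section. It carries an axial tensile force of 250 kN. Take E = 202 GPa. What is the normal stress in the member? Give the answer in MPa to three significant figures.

317 MPa

A = 789.2 mm².
σ = N/A = 250000/789.2 = 316.8 MPa.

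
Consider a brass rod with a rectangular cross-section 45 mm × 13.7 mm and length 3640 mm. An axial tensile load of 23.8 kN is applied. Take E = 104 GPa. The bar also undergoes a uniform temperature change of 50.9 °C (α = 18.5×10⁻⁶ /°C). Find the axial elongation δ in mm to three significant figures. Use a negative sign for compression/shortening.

4.78 mm

A = 616.5 mm².
δ_mech = NL/(AE) = 23800·3640/(616.5·104000) = 1.351 mm.
δ_thermal = αLΔT = 18.5e-6·3640·50.9 = 3.428 mm.
δ = δ_mech + δ_thermal = 4.779 mm.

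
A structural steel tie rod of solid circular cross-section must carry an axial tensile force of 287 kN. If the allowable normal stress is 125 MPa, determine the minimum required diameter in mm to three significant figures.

Required area A ≥ P/σ_allow = 287000/125 = 2296 mm².
For a solid circular section, d ≥ √(4A/π) = 54.07 mm.

54.1 mm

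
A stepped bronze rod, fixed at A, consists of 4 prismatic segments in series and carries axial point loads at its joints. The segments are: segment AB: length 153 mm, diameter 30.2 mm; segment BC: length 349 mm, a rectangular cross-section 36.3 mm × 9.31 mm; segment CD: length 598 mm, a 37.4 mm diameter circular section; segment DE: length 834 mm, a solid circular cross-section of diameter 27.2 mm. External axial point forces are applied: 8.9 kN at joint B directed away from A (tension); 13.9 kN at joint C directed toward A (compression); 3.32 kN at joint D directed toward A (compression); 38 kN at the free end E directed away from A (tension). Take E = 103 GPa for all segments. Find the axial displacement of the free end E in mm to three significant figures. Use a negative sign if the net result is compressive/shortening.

Internal axial forces (sectioning from the free end, tension +): N_DE = 38 kN, N_CD = 34.68 kN, N_BC = 20.78 kN, N_AB = 29.68 kN.
A_AB = 716.3 mm².
A_BC = 338 mm².
A_CD = 1099 mm².
A_DE = 581.1 mm².
δ_AB = 29680·153/(716.3·103000) = 0.06155 mm
δ_BC = 20780·349/(338·103000) = 0.2083 mm
δ_CD = 34680·598/(1099·103000) = 0.1833 mm
δ_DE = 38000·834/(581.1·103000) = 0.5295 mm
δ = Σδ_i = 0.9827 mm.

0.983 mm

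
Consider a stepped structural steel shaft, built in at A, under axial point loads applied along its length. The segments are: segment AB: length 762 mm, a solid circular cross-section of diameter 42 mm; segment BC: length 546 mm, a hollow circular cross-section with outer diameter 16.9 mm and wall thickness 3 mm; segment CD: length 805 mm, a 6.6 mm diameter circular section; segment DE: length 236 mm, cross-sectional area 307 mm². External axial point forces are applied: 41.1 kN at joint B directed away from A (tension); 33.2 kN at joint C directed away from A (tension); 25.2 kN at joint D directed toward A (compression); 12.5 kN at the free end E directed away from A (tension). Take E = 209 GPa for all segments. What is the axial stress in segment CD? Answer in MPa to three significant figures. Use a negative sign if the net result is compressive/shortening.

-371 MPa

Internal axial forces (sectioning from the free end, tension +): N_DE = 12.5 kN, N_CD = -12.7 kN, N_BC = 20.5 kN, N_AB = 61.6 kN.
A_CD = 34.21 mm².
σ_CD = N_CD/A_CD = -12700/34.21 = -371.2 MPa.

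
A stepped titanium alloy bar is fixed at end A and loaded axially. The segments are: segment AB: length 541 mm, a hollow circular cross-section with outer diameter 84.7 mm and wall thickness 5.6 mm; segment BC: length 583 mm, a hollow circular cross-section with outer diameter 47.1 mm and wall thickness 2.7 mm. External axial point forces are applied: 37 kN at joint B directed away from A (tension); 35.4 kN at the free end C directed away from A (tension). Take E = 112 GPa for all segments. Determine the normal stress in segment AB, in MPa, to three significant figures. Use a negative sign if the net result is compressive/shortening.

52.0 MPa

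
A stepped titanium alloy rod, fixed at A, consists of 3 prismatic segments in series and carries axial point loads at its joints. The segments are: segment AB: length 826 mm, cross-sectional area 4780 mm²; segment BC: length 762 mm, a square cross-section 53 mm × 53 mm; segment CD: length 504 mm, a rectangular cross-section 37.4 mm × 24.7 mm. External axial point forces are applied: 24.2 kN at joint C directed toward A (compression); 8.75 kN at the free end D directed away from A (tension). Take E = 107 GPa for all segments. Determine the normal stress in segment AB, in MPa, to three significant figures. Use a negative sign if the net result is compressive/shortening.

-3.23 MPa

Internal axial forces (sectioning from the free end, tension +): N_CD = 8.75 kN, N_BC = -15.45 kN, N_AB = -15.45 kN.
σ_AB = N_AB/A_AB = -15450/4780 = -3.232 MPa.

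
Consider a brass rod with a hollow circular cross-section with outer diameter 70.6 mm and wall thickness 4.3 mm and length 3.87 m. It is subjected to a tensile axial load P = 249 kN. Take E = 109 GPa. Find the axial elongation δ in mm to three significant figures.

A = 895.6 mm².
δ_mech = NL/(AE) = 249000·3870/(895.6·109000) = 9.871 mm.

9.87 mm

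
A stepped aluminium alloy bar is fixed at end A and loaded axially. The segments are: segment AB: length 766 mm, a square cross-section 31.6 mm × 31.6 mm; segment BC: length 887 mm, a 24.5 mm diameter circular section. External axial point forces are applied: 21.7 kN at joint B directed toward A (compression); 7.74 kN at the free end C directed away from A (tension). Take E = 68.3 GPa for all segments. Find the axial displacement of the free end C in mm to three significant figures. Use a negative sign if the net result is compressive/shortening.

0.0564 mm

Internal axial forces (sectioning from the free end, tension +): N_BC = 7.74 kN, N_AB = -13.96 kN.
A_AB = 998.6 mm².
A_BC = 471.4 mm².
δ_AB = -13960·766/(998.6·68300) = -0.1568 mm
δ_BC = 7740·887/(471.4·68300) = 0.2132 mm
δ = Σδ_i = 0.05643 mm.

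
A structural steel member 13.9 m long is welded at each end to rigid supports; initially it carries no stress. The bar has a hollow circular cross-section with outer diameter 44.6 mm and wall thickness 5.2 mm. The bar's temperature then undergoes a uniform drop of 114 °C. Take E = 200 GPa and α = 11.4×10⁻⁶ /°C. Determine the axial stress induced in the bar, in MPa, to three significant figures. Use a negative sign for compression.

260 MPa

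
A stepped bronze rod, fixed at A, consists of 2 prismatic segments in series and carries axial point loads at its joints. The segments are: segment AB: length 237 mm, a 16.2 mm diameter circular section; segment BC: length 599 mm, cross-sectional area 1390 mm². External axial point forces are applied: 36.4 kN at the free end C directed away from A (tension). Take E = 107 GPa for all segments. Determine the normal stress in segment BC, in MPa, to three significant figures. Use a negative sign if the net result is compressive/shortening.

Internal axial forces (sectioning from the free end, tension +): N_BC = 36.4 kN, N_AB = 36.4 kN.
σ_BC = N_BC/A_BC = 36400/1390 = 26.19 MPa.

26.2 MPa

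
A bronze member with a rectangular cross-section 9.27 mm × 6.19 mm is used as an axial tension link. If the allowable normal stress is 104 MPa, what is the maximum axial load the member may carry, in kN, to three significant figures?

A = 57.38 mm².
P_max = σ_allow · A = 104 · 57.38 = 5968 N = 5.968 kN.

5.97 kN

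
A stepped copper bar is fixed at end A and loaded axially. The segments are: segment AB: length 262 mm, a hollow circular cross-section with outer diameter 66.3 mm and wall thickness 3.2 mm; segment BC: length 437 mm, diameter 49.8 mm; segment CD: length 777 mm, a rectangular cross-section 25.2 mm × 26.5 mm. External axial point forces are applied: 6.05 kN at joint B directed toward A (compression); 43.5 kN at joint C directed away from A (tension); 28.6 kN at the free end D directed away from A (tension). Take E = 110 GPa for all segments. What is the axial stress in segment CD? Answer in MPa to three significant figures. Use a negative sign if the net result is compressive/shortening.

42.8 MPa

Internal axial forces (sectioning from the free end, tension +): N_CD = 28.6 kN, N_BC = 72.1 kN, N_AB = 66.05 kN.
A_CD = 667.8 mm².
σ_CD = N_CD/A_CD = 28600/667.8 = 42.83 MPa.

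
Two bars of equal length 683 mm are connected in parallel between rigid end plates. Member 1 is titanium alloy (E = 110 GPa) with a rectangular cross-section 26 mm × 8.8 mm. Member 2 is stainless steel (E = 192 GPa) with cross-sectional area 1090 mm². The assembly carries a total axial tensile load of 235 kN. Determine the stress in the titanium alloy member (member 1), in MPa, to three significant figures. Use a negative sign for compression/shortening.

110 MPa

A_1 = 228.8 mm².
Equal strain + equilibrium ⇒ each member carries load in proportion to AE: A₁E₁ = 25170000 N, A₂E₂ = 209300000 N, ΣAE = 234400000 N.
σ₁ = P·E₁/ΣAE = 235000·110000/234400000 = 110.3 MPa.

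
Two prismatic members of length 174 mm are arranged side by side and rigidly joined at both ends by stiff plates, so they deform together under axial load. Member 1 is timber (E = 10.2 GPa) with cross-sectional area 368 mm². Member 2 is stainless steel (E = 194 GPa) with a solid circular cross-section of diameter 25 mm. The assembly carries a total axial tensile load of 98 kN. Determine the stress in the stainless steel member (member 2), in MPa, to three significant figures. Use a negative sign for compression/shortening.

192 MPa

A_2 = 490.9 mm².
Equal strain + equilibrium ⇒ each member carries load in proportion to AE: A₁E₁ = 3754000 N, A₂E₂ = 95230000 N, ΣAE = 98980000 N.
σ₂ = P·E₂/ΣAE = 98000·194000/98980000 = 192.1 MPa.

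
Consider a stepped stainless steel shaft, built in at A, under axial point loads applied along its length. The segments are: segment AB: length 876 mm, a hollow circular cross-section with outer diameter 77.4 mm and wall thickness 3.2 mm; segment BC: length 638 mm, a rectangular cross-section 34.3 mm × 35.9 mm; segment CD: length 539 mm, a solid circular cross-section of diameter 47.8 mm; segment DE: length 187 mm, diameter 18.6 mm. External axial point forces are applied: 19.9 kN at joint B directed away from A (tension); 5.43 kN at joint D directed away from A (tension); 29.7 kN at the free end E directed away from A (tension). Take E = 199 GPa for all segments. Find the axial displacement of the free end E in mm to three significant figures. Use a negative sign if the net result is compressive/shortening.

0.572 mm

Internal axial forces (sectioning from the free end, tension +): N_DE = 29.7 kN, N_CD = 35.13 kN, N_BC = 35.13 kN, N_AB = 55.03 kN.
A_AB = 745.9 mm².
A_BC = 1231 mm².
A_CD = 1795 mm².
A_DE = 271.7 mm².
δ_AB = 55030·876/(745.9·199000) = 0.3247 mm
δ_BC = 35130·638/(1231·199000) = 0.09147 mm
δ_CD = 35130·539/(1795·199000) = 0.05302 mm
δ_DE = 29700·187/(271.7·199000) = 0.1027 mm
δ = Σδ_i = 0.572 mm.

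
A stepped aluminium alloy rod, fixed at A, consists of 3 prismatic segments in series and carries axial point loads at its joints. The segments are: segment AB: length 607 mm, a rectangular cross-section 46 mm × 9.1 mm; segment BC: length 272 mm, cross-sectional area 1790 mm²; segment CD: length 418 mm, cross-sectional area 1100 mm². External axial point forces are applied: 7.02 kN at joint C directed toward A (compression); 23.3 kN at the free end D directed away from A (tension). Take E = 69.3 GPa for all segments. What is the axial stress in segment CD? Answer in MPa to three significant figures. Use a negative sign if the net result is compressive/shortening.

21.2 MPa

Internal axial forces (sectioning from the free end, tension +): N_CD = 23.3 kN, N_BC = 16.28 kN, N_AB = 16.28 kN.
σ_CD = N_CD/A_CD = 23300/1100 = 21.18 MPa.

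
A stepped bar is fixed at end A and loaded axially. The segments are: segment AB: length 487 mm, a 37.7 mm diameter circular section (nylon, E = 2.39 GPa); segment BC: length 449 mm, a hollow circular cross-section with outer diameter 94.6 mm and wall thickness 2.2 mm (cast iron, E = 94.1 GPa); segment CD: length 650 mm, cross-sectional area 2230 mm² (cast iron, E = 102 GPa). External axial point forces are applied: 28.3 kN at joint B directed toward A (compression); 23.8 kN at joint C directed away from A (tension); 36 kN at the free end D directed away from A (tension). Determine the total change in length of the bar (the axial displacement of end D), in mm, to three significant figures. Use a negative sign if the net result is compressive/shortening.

Internal axial forces (sectioning from the free end, tension +): N_CD = 36 kN, N_BC = 59.8 kN, N_AB = 31.5 kN.
A_AB = 1116 mm².
A_BC = 638.6 mm².
δ_AB = 31500·487/(1116·2390) = 5.75 mm
δ_BC = 59800·449/(638.6·94100) = 0.4468 mm
δ_CD = 36000·650/(2230·102000) = 0.1029 mm
δ = Σδ_i = 6.3 mm.

6.30 mm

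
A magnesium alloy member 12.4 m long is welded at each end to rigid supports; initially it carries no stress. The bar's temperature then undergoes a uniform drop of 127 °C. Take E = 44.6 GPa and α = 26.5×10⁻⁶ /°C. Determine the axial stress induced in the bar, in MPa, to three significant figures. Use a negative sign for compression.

Free thermal expansion αLΔT = 26.5e-6 · 12400 · -127 = -41.73 mm.
The walls impose strain ε = −(-41.73)/12400 = 3.3655e-03; σ = Eε = 44600 · 3.3655e-03 = 150.1 MPa.

150 MPa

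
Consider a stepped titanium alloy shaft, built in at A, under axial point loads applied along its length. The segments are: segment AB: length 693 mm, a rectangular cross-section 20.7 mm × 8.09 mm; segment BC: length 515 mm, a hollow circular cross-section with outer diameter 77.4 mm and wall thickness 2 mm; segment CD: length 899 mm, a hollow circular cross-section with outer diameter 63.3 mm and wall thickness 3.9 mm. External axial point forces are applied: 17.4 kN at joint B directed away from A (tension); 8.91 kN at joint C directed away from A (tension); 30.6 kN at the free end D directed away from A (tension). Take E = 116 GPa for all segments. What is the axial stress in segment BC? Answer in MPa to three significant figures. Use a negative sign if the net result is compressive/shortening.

Internal axial forces (sectioning from the free end, tension +): N_CD = 30.6 kN, N_BC = 39.51 kN, N_AB = 56.91 kN.
A_BC = 473.8 mm².
σ_BC = N_BC/A_BC = 39510/473.8 = 83.4 MPa.

83.4 MPa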